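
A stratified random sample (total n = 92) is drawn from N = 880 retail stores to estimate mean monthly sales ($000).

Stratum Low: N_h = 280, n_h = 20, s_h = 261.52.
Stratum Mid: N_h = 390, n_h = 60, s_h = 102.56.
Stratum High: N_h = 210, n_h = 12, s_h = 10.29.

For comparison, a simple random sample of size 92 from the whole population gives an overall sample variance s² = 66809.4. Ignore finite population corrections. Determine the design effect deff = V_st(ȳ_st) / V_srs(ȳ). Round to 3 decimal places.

V̂(ȳ_st) = Σ W_h² s_h²/n_h, with W_h = N_h/N and N = 880:
  stratum Low: (280/880)²·261.52²/20 = 346.203
  stratum Mid: (390/880)²·102.56²/60 = 34.4325
  stratum High: (210/880)²·10.29²/12 = 0.502485
V_st = 381.138
V_srs = s²/n = 66809.4/92 = 726.189
deff = V_st / V_srs = 381.138/726.189 = 0.5248

deff ≈ 0.525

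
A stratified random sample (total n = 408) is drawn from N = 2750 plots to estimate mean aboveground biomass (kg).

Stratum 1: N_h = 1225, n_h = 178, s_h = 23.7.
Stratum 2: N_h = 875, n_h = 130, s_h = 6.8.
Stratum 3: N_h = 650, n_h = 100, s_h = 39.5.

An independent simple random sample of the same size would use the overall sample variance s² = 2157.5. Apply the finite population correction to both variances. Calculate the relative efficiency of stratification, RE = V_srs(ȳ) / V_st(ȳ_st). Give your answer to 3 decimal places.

V̂(ȳ_st) = Σ W_h² (1 − n_h/N_h) s_h²/n_h, with W_h = N_h/N and N = 2750:
  stratum 1: (1225/2750)²·(1 − 178/1225)·23.7²/178 = 0.535173
  stratum 2: (875/2750)²·(1 − 130/875)·6.8²/130 = 0.0306601
  stratum 3: (650/2750)²·(1 − 100/650)·39.5²/100 = 0.737573
V_st = 1.30341
V_srs = (1 − 408/2750)·2157.5/408 = 4.50344
Relative efficiency = V_srs / V_st = 4.50344/1.30341 = 3.4551

RE ≈ 3.455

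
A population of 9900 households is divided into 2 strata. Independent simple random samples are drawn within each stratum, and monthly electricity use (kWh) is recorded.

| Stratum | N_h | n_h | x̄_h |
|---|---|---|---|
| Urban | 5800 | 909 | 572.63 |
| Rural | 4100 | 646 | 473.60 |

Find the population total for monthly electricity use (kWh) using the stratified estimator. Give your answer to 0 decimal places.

τ̂_st ≈ 5263014

τ̂_st = Σ N_h x̄_h = 5800·572.63 + 4100·473.60 = 5263014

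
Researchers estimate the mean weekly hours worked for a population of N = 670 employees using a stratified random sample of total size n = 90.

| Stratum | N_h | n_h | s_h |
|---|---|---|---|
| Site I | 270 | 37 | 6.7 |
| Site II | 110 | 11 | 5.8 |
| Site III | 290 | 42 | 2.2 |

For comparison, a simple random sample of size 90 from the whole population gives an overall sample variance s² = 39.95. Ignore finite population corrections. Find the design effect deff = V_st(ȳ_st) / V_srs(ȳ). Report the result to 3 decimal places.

deff ≈ 0.678

V̂(ȳ_st) = Σ W_h² s_h²/n_h, with W_h = N_h/N and N = 670:
  stratum Site I: (270/670)²·6.7²/37 = 0.197027
  stratum Site II: (110/670)²·5.8²/11 = 0.0824326
  stratum Site III: (290/670)²·2.2²/42 = 0.0215895
V_st = 0.301049
V_srs = s²/n = 39.95/90 = 0.443889
deff = V_st / V_srs = 0.301049/0.443889 = 0.6782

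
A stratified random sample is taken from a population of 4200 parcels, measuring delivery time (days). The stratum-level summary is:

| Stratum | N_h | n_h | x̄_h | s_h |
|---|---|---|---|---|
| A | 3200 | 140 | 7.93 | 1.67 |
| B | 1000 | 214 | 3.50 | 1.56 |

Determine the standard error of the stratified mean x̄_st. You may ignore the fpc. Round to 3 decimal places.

SE(x̄_st) ≈ 0.110

V̂(x̄_st) = Σ W_h² s_h²/n_h, with W_h = N_h/N and N = 4200:
  stratum A: (3200/4200)²·1.67²/140 = 0.011564
  stratum B: (1000/4200)²·1.56²/214 = 0.000644669
V̂(x̄_st) = 0.0122086
SE(x̄_st) = √0.0122086 = 0.110493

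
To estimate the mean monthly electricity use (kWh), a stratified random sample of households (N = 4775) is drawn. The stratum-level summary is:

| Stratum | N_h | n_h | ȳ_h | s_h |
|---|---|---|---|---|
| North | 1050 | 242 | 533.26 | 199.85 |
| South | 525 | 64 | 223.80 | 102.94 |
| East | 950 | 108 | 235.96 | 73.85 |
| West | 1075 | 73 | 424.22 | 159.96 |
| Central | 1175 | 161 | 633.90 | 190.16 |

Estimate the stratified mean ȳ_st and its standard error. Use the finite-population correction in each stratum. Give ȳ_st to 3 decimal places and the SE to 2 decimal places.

ȳ_st ≈ 440.303, SE ≈ 6.16

ȳ_st = Σ W_h ȳ_h = (1050·533.26 + 525·223.80 + 950·235.96 + 1075·424.22 + 1175·633.90)/4775 = 440.30346
V̂(ȳ_st) = Σ W_h² (1 − n_h/N_h) s_h²/n_h, with W_h = N_h/N and N = 4775:
  stratum North: (1050/4775)²·(1 − 242/1050)·199.85²/242 = 6.14111
  stratum South: (525/4775)²·(1 − 64/525)·102.94²/64 = 1.75753
  stratum East: (950/4775)²·(1 − 108/950)·73.85²/108 = 1.7716
  stratum West: (1075/4775)²·(1 − 73/1075)·159.96²/73 = 16.5588
  stratum Central: (1175/4775)²·(1 − 161/1175)·190.16²/161 = 11.7366
V̂(ȳ_st) = 37.9656
SE(ȳ_st) = √37.9656 = 6.16163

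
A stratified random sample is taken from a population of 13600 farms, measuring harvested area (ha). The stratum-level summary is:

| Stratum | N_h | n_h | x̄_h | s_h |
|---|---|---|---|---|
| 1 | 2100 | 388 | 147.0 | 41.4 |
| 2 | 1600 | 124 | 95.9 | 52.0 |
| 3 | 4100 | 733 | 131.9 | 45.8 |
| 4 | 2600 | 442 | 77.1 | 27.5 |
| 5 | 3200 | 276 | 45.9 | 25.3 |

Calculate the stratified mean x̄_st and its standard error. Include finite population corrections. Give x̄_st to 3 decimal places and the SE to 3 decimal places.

x̄_st = Σ W_h x̄_h = (2100·147.0 + 1600·95.9 + 4100·131.9 + 2600·77.1 + 3200·45.9)/13600 = 99.28456
V̂(x̄_st) = Σ W_h² (1 − n_h/N_h) s_h²/n_h, with W_h = N_h/N and N = 13600:
  stratum 1: (2100/13600)²·(1 − 388/2100)·41.4²/388 = 0.0858646
  stratum 2: (1600/13600)²·(1 − 124/1600)·52.0²/124 = 0.278428
  stratum 3: (4100/13600)²·(1 − 733/4100)·45.8²/733 = 0.213588
  stratum 4: (2600/13600)²·(1 − 442/2600)·27.5²/442 = 0.0519027
  stratum 5: (3200/13600)²·(1 − 276/3200)·25.3²/276 = 0.117323
V̂(x̄_st) = 0.747106
SE(x̄_st) = √0.747106 = 0.864353

x̄_st ≈ 99.285, SE ≈ 0.864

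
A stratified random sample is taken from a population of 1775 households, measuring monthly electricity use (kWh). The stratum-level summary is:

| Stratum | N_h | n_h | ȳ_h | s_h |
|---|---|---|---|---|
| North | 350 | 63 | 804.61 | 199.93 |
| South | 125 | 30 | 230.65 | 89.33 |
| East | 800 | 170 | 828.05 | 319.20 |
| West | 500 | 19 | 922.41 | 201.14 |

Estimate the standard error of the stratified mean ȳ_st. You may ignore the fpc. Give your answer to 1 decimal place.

SE(ȳ_st) ≈ 17.8

V̂(ȳ_st) = Σ W_h² s_h²/n_h, with W_h = N_h/N and N = 1775:
  stratum North: (350/1775)²·199.93²/63 = 24.6692
  stratum South: (125/1775)²·89.33²/30 = 1.31916
  stratum East: (800/1775)²·319.20²/170 = 121.748
  stratum West: (500/1775)²·201.14²/19 = 168.961
V̂(ȳ_st) = 316.697
SE(ȳ_st) = √316.697 = 17.796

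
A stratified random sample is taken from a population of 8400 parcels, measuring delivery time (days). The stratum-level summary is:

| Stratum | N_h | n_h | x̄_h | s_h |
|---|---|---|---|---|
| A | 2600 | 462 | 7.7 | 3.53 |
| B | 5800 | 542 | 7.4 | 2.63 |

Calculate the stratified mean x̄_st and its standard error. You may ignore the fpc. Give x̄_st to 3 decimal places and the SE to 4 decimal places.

x̄_st = Σ W_h x̄_h = (2600·7.7 + 5800·7.4)/8400 = 7.49286
V̂(x̄_st) = Σ W_h² s_h²/n_h, with W_h = N_h/N and N = 8400:
  stratum A: (2600/8400)²·3.53²/462 = 0.00258402
  stratum B: (5800/8400)²·2.63²/542 = 0.00608429
V̂(x̄_st) = 0.0086683
SE(x̄_st) = √0.0086683 = 0.0931037

x̄_st ≈ 7.493, SE ≈ 0.0931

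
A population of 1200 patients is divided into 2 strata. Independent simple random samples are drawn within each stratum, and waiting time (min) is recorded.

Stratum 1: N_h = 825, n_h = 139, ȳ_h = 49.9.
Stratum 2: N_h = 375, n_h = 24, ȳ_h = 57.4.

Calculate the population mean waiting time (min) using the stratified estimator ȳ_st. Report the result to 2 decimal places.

N = Σ N_h = 1200. Stratum weights W_h = N_h/N.
ȳ_st = (825·49.9 + 375·57.4) / 1200 = 52.2437

ȳ_st ≈ 52.24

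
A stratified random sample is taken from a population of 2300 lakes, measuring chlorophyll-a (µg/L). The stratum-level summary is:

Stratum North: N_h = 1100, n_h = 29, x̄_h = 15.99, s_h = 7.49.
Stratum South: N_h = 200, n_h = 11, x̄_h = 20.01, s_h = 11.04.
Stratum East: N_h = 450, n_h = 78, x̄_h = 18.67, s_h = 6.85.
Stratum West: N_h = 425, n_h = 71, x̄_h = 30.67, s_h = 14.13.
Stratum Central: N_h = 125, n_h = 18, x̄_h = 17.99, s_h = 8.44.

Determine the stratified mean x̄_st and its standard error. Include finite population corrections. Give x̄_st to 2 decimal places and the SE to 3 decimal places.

x̄_st = Σ W_h x̄_h = (1100·15.99 + 200·20.01 + 450·18.67 + 425·30.67 + 125·17.99)/2300 = 19.68522
V̂(x̄_st) = Σ W_h² (1 − n_h/N_h) s_h²/n_h, with W_h = N_h/N and N = 2300:
  stratum North: (1100/2300)²·(1 − 29/1100)·7.49²/29 = 0.430816
  stratum South: (200/2300)²·(1 − 11/200)·11.04²/11 = 0.0791738
  stratum East: (450/2300)²·(1 − 78/450)·6.85²/78 = 0.0190365
  stratum West: (425/2300)²·(1 − 71/425)·14.13²/71 = 0.0799765
  stratum Central: (125/2300)²·(1 − 18/125)·8.44²/18 = 0.0100058
V̂(x̄_st) = 0.619009
SE(x̄_st) = √0.619009 = 0.786771

x̄_st ≈ 19.69, SE ≈ 0.787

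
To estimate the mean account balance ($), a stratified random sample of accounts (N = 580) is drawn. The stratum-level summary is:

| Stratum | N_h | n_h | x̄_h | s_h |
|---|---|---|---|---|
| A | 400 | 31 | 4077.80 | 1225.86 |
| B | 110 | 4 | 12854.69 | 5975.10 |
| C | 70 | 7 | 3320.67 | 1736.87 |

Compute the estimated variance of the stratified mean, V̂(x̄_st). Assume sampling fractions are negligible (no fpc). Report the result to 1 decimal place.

V̂(x̄_st) ≈ 350373.8

V̂(x̄_st) = Σ W_h² s_h²/n_h, with W_h = N_h/N and N = 580:
  stratum A: (400/580)²·1225.86²/31 = 23056
  stratum B: (110/580)²·5975.10²/4 = 321040
  stratum C: (70/580)²·1736.87²/7 = 6277.35
V̂(x̄_st) = 350374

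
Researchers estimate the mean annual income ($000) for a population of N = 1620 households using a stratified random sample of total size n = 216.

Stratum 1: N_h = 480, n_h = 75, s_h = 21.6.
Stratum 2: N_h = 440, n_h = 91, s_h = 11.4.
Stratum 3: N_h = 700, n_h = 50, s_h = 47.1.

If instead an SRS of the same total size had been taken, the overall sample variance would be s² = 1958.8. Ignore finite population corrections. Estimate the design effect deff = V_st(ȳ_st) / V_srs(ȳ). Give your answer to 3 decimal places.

V̂(ȳ_st) = Σ W_h² s_h²/n_h, with W_h = N_h/N and N = 1620:
  stratum 1: (480/1620)²·21.6²/75 = 0.546133
  stratum 2: (440/1620)²·11.4²/91 = 0.105352
  stratum 3: (700/1620)²·47.1²/50 = 8.28396
V_st = 8.93544
V_srs = s²/n = 1958.8/216 = 9.06852
deff = V_st / V_srs = 8.93544/9.06852 = 0.9853

deff ≈ 0.985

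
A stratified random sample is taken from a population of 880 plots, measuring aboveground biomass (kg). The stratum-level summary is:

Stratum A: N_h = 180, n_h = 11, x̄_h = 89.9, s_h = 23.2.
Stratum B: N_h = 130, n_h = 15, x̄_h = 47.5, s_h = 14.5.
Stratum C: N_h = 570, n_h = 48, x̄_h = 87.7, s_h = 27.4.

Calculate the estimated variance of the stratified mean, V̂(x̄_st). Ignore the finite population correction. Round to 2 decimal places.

V̂(x̄_st) = Σ W_h² s_h²/n_h, with W_h = N_h/N and N = 880:
  stratum A: (180/880)²·23.2²/11 = 2.04721
  stratum B: (130/880)²·14.5²/15 = 0.305891
  stratum C: (570/880)²·27.4²/48 = 6.56212
V̂(x̄_st) = 8.91522

V̂(x̄_st) ≈ 8.92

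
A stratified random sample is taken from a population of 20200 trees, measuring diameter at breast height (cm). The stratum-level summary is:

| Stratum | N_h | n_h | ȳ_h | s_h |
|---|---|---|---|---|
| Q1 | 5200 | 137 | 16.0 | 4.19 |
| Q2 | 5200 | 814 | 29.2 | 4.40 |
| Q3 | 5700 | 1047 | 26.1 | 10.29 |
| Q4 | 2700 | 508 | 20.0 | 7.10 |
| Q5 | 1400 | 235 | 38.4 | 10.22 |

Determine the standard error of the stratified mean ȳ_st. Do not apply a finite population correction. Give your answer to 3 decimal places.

V̂(ȳ_st) = Σ W_h² s_h²/n_h, with W_h = N_h/N and N = 20200:
  stratum Q1: (5200/20200)²·4.19²/137 = 0.00849203
  stratum Q2: (5200/20200)²·4.40²/814 = 0.0015761
  stratum Q3: (5700/20200)²·10.29²/1047 = 0.00805251
  stratum Q4: (2700/20200)²·7.10²/508 = 0.00177287
  stratum Q5: (1400/20200)²·10.22²/235 = 0.00213495
V̂(ȳ_st) = 0.0220285
SE(ȳ_st) = √0.0220285 = 0.14842

SE(ȳ_st) ≈ 0.148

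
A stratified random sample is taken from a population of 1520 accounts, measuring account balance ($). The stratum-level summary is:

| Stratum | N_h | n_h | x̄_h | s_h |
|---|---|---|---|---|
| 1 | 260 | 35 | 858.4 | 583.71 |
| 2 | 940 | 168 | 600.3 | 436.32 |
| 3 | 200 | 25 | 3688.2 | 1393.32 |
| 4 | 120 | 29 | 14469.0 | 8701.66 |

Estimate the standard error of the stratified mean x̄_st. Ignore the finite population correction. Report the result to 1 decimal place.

V̂(x̄_st) = Σ W_h² s_h²/n_h, with W_h = N_h/N and N = 1520:
  stratum 1: (260/1520)²·583.71²/35 = 284.83
  stratum 2: (940/1520)²·436.32²/168 = 433.381
  stratum 3: (200/1520)²·1393.32²/25 = 1344.42
  stratum 4: (120/1520)²·8701.66²/29 = 16273.5
V̂(x̄_st) = 18336.2
SE(x̄_st) = √18336.2 = 135.411

SE(x̄_st) ≈ 135.4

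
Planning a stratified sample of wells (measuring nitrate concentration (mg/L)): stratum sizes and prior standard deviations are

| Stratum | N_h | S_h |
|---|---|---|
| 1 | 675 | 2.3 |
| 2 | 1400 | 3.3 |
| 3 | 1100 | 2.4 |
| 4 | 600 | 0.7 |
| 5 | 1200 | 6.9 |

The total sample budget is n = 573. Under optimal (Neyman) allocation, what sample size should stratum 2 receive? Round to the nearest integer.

151

Neyman allocation: n_h = n · N_h S_h / Σ N_i S_i, with n = 573.
  stratum 1: N_h·S_h = 675·2.3 = 1552.50
  stratum 2: N_h·S_h = 1400·3.3 = 4620.00
  stratum 3: N_h·S_h = 1100·2.4 = 2640.00
  stratum 4: N_h·S_h = 600·0.7 = 420.00
  stratum 5: N_h·S_h = 1200·6.9 = 8280.00
Σ N_h S_h = 17512.50
n for stratum 2 = 573·4620.00/17512.50 = 151.164 → 151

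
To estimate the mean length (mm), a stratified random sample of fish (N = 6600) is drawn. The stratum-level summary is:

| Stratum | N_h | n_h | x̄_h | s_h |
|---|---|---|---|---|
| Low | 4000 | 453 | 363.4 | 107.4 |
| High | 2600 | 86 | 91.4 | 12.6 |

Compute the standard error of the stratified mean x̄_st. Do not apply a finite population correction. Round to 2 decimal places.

SE(x̄_st) ≈ 3.10

V̂(x̄_st) = Σ W_h² s_h²/n_h, with W_h = N_h/N and N = 6600:
  stratum Low: (4000/6600)²·107.4²/453 = 9.35282
  stratum High: (2600/6600)²·12.6²/86 = 0.286485
V̂(x̄_st) = 9.6393
SE(x̄_st) = √9.6393 = 3.10472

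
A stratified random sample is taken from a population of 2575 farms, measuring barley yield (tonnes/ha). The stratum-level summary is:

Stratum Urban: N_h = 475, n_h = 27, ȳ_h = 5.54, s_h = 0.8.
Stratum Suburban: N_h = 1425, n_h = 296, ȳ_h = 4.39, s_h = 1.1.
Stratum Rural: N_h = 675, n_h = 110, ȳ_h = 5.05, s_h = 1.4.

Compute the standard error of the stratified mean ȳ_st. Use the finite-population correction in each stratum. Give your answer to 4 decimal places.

SE(ȳ_st) ≈ 0.0527

V̂(ȳ_st) = Σ W_h² (1 − n_h/N_h) s_h²/n_h, with W_h = N_h/N and N = 2575:
  stratum Urban: (475/2575)²·(1 − 27/475)·0.8²/27 = 0.000760735
  stratum Suburban: (1425/2575)²·(1 − 296/1425)·1.1²/296 = 0.000991855
  stratum Rural: (675/2575)²·(1 − 110/675)·1.4²/110 = 0.00102485
V̂(ȳ_st) = 0.00277744
SE(ȳ_st) = √0.00277744 = 0.0527014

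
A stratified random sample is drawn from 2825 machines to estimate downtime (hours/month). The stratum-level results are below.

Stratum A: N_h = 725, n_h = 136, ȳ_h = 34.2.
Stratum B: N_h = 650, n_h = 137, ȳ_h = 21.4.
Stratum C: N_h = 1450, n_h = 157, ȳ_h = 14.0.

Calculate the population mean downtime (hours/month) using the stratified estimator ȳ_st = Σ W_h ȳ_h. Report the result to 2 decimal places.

ȳ_st ≈ 20.89

N = Σ N_h = 2825. Stratum weights W_h = N_h/N.
ȳ_st = (725·34.2 + 650·21.4 + 1450·14.0) / 2825 = 20.8867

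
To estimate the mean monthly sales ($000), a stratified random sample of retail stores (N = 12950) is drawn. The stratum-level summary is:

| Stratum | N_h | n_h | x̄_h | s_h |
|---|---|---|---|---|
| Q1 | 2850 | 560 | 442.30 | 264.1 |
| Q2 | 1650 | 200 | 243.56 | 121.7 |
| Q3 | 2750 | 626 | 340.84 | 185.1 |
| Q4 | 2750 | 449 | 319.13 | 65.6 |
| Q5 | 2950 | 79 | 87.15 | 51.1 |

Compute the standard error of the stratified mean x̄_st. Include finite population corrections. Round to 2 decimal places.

V̂(x̄_st) = Σ W_h² (1 − n_h/N_h) s_h²/n_h, with W_h = N_h/N and N = 12950:
  stratum Q1: (2850/12950)²·(1 − 560/2850)·264.1²/560 = 4.84718
  stratum Q2: (1650/12950)²·(1 − 200/1650)·121.7²/200 = 1.05649
  stratum Q3: (2750/12950)²·(1 − 626/2750)·185.1²/626 = 1.90628
  stratum Q4: (2750/12950)²·(1 − 449/2750)·65.6²/449 = 0.361636
  stratum Q5: (2950/12950)²·(1 − 79/2950)·51.1²/79 = 1.66928
V̂(x̄_st) = 9.84087
SE(x̄_st) = √9.84087 = 3.13702

SE(x̄_st) ≈ 3.14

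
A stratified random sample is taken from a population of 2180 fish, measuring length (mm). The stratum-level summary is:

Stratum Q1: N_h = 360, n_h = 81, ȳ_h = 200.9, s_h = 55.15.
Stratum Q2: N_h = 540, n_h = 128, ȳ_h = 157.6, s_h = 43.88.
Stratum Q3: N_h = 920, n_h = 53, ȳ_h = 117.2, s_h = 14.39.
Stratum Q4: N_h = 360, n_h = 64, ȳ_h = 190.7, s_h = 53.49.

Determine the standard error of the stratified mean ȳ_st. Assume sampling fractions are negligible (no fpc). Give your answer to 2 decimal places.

V̂(ȳ_st) = Σ W_h² s_h²/n_h, with W_h = N_h/N and N = 2180:
  stratum Q1: (360/2180)²·55.15²/81 = 1.024
  stratum Q2: (540/2180)²·43.88²/128 = 0.922992
  stratum Q3: (920/2180)²·14.39²/53 = 0.695838
  stratum Q4: (360/2180)²·53.49²/64 = 1.21915
V̂(ȳ_st) = 3.86198
SE(ȳ_st) = √3.86198 = 1.96519

SE(ȳ_st) ≈ 1.97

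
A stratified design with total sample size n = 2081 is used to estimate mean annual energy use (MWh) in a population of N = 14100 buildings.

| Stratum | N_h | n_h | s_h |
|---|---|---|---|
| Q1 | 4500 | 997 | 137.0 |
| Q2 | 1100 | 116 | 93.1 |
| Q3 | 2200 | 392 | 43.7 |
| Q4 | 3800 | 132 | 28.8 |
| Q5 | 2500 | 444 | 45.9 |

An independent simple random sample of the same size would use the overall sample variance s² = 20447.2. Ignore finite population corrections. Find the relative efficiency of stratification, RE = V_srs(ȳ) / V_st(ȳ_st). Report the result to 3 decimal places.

V̂(ȳ_st) = Σ W_h² s_h²/n_h, with W_h = N_h/N and N = 14100:
  stratum Q1: (4500/14100)²·137.0²/997 = 1.91749
  stratum Q2: (1100/14100)²·93.1²/116 = 0.454767
  stratum Q3: (2200/14100)²·43.7²/392 = 0.1186
  stratum Q4: (3800/14100)²·28.8²/132 = 0.456394
  stratum Q5: (2500/14100)²·45.9²/444 = 0.149171
V_st = 3.09642
V_srs = s²/n = 20447.2/2081 = 9.82566
Relative efficiency = V_srs / V_st = 9.82566/3.09642 = 3.1732

RE ≈ 3.173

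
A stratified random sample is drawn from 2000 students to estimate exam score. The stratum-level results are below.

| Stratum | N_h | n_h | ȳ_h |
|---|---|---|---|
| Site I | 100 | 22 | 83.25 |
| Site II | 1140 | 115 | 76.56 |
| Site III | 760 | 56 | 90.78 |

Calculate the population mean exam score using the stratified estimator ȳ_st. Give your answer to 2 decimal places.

N = Σ N_h = 2000. Stratum weights W_h = N_h/N.
ȳ_st = (100·83.25 + 1140·76.56 + 760·90.78) / 2000 = 82.2981

ȳ_st ≈ 82.30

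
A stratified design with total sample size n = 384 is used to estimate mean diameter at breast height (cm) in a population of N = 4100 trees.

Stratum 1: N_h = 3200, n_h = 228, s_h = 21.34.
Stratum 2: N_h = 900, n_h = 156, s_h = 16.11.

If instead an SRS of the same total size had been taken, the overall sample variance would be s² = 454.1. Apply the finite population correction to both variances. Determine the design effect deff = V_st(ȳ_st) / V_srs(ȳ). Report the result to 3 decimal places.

V̂(ȳ_st) = Σ W_h² (1 − n_h/N_h) s_h²/n_h, with W_h = N_h/N and N = 4100:
  stratum 1: (3200/4100)²·(1 − 228/3200)·21.34²/228 = 1.13002
  stratum 2: (900/4100)²·(1 − 156/900)·16.11²/156 = 0.0662696
V_st = 1.19629
V_srs = (1 − 384/4100)·454.1/384 = 1.0718
deff = V_st / V_srs = 1.19629/1.0718 = 1.1162

deff ≈ 1.116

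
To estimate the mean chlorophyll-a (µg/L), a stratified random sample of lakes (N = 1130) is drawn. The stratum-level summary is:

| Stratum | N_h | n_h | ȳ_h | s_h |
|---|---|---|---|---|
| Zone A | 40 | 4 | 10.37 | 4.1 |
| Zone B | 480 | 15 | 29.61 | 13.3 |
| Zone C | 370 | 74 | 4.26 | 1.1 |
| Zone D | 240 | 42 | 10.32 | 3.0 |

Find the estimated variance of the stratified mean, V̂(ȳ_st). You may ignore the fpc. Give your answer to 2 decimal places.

V̂(ȳ_st) ≈ 2.14

V̂(ȳ_st) = Σ W_h² s_h²/n_h, with W_h = N_h/N and N = 1130:
  stratum Zone A: (40/1130)²·4.1²/4 = 0.00526588
  stratum Zone B: (480/1130)²·13.3²/15 = 2.12783
  stratum Zone C: (370/1130)²·1.1²/74 = 0.00175307
  stratum Zone D: (240/1130)²·3.0²/42 = 0.00966627
V̂(ȳ_st) = 2.14452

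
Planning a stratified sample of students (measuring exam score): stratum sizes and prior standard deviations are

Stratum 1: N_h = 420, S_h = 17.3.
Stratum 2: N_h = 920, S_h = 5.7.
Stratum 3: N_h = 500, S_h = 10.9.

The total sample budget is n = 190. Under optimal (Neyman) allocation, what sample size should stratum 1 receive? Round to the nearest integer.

77

Neyman allocation: n_h = n · N_h S_h / Σ N_i S_i, with n = 190.
  stratum 1: N_h·S_h = 420·17.3 = 7266.00
  stratum 2: N_h·S_h = 920·5.7 = 5244.00
  stratum 3: N_h·S_h = 500·10.9 = 5450.00
Σ N_h S_h = 17960.00
n for stratum 1 = 190·7266.00/17960.00 = 76.867 → 77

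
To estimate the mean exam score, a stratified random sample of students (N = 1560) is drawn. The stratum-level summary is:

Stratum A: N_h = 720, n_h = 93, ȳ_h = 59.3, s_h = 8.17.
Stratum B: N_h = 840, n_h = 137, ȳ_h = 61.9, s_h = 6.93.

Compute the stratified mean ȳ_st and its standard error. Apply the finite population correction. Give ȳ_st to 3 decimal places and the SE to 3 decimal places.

ȳ_st ≈ 60.700, SE ≈ 0.467

ȳ_st = Σ W_h ȳ_h = (720·59.3 + 840·61.9)/1560 = 60.70000
V̂(ȳ_st) = Σ W_h² (1 − n_h/N_h) s_h²/n_h, with W_h = N_h/N and N = 1560:
  stratum A: (720/1560)²·(1 − 93/720)·8.17²/93 = 0.133141
  stratum B: (840/1560)²·(1 − 137/840)·6.93²/137 = 0.0850612
V̂(ȳ_st) = 0.218202
SE(ȳ_st) = √0.218202 = 0.467121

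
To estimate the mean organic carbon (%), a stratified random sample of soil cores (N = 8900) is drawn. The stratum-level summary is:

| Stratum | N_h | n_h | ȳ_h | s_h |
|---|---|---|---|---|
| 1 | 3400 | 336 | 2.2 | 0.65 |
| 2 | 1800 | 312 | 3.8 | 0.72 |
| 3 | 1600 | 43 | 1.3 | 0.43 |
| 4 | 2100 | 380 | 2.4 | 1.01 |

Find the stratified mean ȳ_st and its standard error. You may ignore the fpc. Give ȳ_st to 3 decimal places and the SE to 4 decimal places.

ȳ_st ≈ 2.409, SE ≈ 0.0232

ȳ_st = Σ W_h ȳ_h = (3400·2.2 + 1800·3.8 + 1600·1.3 + 2100·2.4)/8900 = 2.40899
V̂(ȳ_st) = Σ W_h² s_h²/n_h, with W_h = N_h/N and N = 8900:
  stratum 1: (3400/8900)²·0.65²/336 = 0.000183512
  stratum 2: (1800/8900)²·0.72²/312 = 6.79634e-05
  stratum 3: (1600/8900)²·0.43²/43 = 0.000138972
  stratum 4: (2100/8900)²·1.01²/380 = 0.000149458
V̂(ȳ_st) = 0.000539906
SE(ȳ_st) = √0.000539906 = 0.0232359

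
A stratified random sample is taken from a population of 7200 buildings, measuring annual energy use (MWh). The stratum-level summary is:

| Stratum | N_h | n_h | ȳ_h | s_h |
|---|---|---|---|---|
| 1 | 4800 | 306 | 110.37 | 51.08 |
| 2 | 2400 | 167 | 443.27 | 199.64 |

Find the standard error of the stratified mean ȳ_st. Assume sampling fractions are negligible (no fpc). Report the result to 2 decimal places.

SE(ȳ_st) ≈ 5.51

V̂(ȳ_st) = Σ W_h² s_h²/n_h, with W_h = N_h/N and N = 7200:
  stratum 1: (4800/7200)²·51.08²/306 = 3.78964
  stratum 2: (2400/7200)²·199.64²/167 = 26.5177
V̂(ȳ_st) = 30.3074
SE(ȳ_st) = √30.3074 = 5.50521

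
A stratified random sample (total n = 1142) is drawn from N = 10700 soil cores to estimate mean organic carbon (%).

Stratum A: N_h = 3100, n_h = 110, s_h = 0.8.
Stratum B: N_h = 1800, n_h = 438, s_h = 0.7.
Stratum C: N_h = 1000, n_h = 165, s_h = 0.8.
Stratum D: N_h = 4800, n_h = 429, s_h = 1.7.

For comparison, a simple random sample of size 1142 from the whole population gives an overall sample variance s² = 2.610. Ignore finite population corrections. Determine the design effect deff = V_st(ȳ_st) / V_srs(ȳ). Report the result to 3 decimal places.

V̂(ȳ_st) = Σ W_h² s_h²/n_h, with W_h = N_h/N and N = 10700:
  stratum A: (3100/10700)²·0.8²/110 = 0.000488363
  stratum B: (1800/10700)²·0.7²/438 = 3.16592e-05
  stratum C: (1000/10700)²·0.8²/165 = 3.38788e-05
  stratum D: (4800/10700)²·1.7²/429 = 0.00135567
V_st = 0.00190958
V_srs = s²/n = 2.610/1142 = 0.00228546
deff = V_st / V_srs = 0.00190958/0.00228546 = 0.8355

deff ≈ 0.836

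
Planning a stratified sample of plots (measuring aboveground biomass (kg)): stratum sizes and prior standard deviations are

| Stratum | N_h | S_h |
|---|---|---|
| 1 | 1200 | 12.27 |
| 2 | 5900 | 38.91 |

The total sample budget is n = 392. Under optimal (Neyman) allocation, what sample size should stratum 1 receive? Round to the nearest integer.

Neyman allocation: n_h = n · N_h S_h / Σ N_i S_i, with n = 392.
  stratum 1: N_h·S_h = 1200·12.27 = 14724.00
  stratum 2: N_h·S_h = 5900·38.91 = 229569.00
Σ N_h S_h = 244293.00
n for stratum 1 = 392·14724.00/244293.00 = 23.627 → 24

24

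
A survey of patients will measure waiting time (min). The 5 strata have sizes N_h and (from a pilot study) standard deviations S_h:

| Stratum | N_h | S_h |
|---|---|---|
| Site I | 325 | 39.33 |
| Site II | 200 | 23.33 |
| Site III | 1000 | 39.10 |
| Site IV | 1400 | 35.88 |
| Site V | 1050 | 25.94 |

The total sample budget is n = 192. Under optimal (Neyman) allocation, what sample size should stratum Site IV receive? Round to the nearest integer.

Neyman allocation: n_h = n · N_h S_h / Σ N_i S_i, with n = 192.
  stratum Site I: N_h·S_h = 325·39.33 = 12782.25
  stratum Site II: N_h·S_h = 200·23.33 = 4666.00
  stratum Site III: N_h·S_h = 1000·39.10 = 39100.00
  stratum Site IV: N_h·S_h = 1400·35.88 = 50232.00
  stratum Site V: N_h·S_h = 1050·25.94 = 27237.00
Σ N_h S_h = 134017.25
n for stratum Site IV = 192·50232.00/134017.25 = 71.965 → 72

72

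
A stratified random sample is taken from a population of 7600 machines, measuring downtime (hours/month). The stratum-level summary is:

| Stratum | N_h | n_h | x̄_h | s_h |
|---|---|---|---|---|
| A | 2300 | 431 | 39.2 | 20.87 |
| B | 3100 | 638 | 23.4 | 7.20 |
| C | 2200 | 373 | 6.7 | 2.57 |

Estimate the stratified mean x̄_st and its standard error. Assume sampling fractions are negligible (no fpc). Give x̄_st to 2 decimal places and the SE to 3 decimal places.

x̄_st = Σ W_h x̄_h = (2300·39.2 + 3100·23.4 + 2200·6.7)/7600 = 23.34737
V̂(x̄_st) = Σ W_h² s_h²/n_h, with W_h = N_h/N and N = 7600:
  stratum A: (2300/7600)²·20.87²/431 = 0.0925542
  stratum B: (3100/7600)²·7.20²/638 = 0.0135189
  stratum C: (2200/7600)²·2.57²/373 = 0.0014838
V̂(x̄_st) = 0.107557
SE(x̄_st) = √0.107557 = 0.327959

x̄_st ≈ 23.35, SE ≈ 0.328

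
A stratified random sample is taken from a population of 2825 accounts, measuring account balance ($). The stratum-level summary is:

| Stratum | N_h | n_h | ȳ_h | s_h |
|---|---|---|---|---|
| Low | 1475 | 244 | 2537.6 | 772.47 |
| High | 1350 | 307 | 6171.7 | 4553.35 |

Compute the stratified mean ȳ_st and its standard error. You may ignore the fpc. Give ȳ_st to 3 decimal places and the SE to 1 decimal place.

ȳ_st = Σ W_h ȳ_h = (1475·2537.6 + 1350·6171.7)/2825 = 4274.24956
V̂(ȳ_st) = Σ W_h² s_h²/n_h, with W_h = N_h/N and N = 2825:
  stratum Low: (1475/2825)²·772.47²/244 = 666.685
  stratum High: (1350/2825)²·4553.35²/307 = 15422.5
V̂(ȳ_st) = 16089.2
SE(ȳ_st) = √16089.2 = 126.843

ȳ_st ≈ 4274.250, SE ≈ 126.8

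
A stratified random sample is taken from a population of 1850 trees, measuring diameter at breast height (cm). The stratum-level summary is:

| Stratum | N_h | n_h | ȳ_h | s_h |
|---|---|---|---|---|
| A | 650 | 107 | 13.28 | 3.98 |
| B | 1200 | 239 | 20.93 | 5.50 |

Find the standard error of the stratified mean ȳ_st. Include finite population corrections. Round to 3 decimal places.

SE(ȳ_st) ≈ 0.241

V̂(ȳ_st) = Σ W_h² (1 − n_h/N_h) s_h²/n_h, with W_h = N_h/N and N = 1850:
  stratum A: (650/1850)²·(1 − 107/650)·3.98²/107 = 0.0152669
  stratum B: (1200/1850)²·(1 − 239/1200)·5.50²/239 = 0.042647
V̂(ȳ_st) = 0.057914
SE(ȳ_st) = √0.057914 = 0.240653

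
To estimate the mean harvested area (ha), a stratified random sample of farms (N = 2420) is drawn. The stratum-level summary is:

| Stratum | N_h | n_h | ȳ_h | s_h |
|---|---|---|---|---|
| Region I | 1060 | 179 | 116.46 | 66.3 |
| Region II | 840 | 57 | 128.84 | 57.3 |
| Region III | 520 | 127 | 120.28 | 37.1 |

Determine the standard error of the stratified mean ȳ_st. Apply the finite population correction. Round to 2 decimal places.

SE(ȳ_st) ≈ 3.28

V̂(ȳ_st) = Σ W_h² (1 − n_h/N_h) s_h²/n_h, with W_h = N_h/N and N = 2420:
  stratum Region I: (1060/2420)²·(1 − 179/1060)·66.3²/179 = 3.91584
  stratum Region II: (840/2420)²·(1 − 57/840)·57.3²/57 = 6.46911
  stratum Region III: (520/2420)²·(1 − 127/520)·37.1²/127 = 0.378189
V̂(ȳ_st) = 10.7631
SE(ȳ_st) = √10.7631 = 3.28072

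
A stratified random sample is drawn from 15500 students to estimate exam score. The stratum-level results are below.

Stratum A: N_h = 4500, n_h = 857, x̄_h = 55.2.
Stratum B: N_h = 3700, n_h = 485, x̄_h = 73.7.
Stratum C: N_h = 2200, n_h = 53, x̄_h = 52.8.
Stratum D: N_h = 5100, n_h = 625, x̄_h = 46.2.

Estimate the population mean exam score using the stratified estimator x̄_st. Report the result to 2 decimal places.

N = Σ N_h = 15500. Stratum weights W_h = N_h/N.
x̄_st = (4500·55.2 + 3700·73.7 + 2200·52.8 + 5100·46.2) / 15500 = 56.3142

x̄_st ≈ 56.31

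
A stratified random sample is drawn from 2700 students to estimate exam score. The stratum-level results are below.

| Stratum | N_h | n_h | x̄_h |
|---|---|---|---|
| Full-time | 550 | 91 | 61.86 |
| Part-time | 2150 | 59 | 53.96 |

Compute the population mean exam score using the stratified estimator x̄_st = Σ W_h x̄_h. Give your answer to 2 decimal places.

x̄_st ≈ 55.57

N = Σ N_h = 2700. Stratum weights W_h = N_h/N.
x̄_st = (550·61.86 + 2150·53.96) / 2700 = 55.5693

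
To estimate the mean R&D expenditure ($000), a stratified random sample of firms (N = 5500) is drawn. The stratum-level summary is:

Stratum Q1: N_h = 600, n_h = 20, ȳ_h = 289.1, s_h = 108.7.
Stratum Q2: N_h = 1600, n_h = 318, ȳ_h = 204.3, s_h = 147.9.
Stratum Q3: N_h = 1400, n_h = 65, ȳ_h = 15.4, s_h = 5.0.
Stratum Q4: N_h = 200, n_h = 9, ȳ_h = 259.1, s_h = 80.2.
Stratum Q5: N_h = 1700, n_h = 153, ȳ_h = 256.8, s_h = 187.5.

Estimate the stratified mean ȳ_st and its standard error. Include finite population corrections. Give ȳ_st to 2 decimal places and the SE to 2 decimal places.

ȳ_st ≈ 183.69, SE ≈ 5.69

ȳ_st = Σ W_h ȳ_h = (600·289.1 + 1600·204.3 + 1400·15.4 + 200·259.1 + 1700·256.8)/5500 = 183.68727
V̂(ȳ_st) = Σ W_h² (1 − n_h/N_h) s_h²/n_h, with W_h = N_h/N and N = 5500:
  stratum Q1: (600/5500)²·(1 − 20/600)·108.7²/20 = 6.79646
  stratum Q2: (1600/5500)²·(1 − 318/1600)·147.9²/318 = 4.66436
  stratum Q3: (1400/5500)²·(1 − 65/1400)·5.0²/65 = 0.0237635
  stratum Q4: (200/5500)²·(1 − 9/200)·80.2²/9 = 0.902494
  stratum Q5: (1700/5500)²·(1 − 153/1700)·187.5²/153 = 19.9768
V̂(ȳ_st) = 32.3638
SE(ȳ_st) = √32.3638 = 5.68892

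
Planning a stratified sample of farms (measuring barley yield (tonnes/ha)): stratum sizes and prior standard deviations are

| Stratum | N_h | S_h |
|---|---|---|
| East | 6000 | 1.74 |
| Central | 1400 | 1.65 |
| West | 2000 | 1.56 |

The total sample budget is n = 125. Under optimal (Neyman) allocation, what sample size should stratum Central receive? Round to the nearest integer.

Neyman allocation: n_h = n · N_h S_h / Σ N_i S_i, with n = 125.
  stratum East: N_h·S_h = 6000·1.74 = 10440.00
  stratum Central: N_h·S_h = 1400·1.65 = 2310.00
  stratum West: N_h·S_h = 2000·1.56 = 3120.00
Σ N_h S_h = 15870.00
n for stratum Central = 125·2310.00/15870.00 = 18.195 → 18

18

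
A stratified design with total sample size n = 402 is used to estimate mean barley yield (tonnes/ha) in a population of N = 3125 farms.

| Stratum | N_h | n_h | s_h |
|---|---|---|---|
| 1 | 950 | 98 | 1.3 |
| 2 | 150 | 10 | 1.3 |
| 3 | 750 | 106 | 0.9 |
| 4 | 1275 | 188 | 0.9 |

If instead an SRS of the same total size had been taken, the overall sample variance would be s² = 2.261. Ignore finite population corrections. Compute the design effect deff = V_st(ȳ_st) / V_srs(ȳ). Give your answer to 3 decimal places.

deff ≈ 0.558

V̂(ȳ_st) = Σ W_h² s_h²/n_h, with W_h = N_h/N and N = 3125:
  stratum 1: (950/3125)²·1.3²/98 = 0.0015937
  stratum 2: (150/3125)²·1.3²/10 = 0.000389376
  stratum 3: (750/3125)²·0.9²/106 = 0.000440151
  stratum 4: (1275/3125)²·0.9²/188 = 0.000717212
V_st = 0.00314044
V_srs = s²/n = 2.261/402 = 0.00562438
deff = V_st / V_srs = 0.00314044/0.00562438 = 0.5584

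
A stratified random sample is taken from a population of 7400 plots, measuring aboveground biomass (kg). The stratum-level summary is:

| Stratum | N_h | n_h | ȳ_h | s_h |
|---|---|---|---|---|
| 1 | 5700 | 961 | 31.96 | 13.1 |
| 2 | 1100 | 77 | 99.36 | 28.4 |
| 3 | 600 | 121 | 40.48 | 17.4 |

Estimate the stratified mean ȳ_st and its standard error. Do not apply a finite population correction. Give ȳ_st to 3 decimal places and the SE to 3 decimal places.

ȳ_st ≈ 42.670, SE ≈ 0.595

ȳ_st = Σ W_h ȳ_h = (5700·31.96 + 1100·99.36 + 600·40.48)/7400 = 42.66973
V̂(ȳ_st) = Σ W_h² s_h²/n_h, with W_h = N_h/N and N = 7400:
  stratum 1: (5700/7400)²·13.1²/961 = 0.105951
  stratum 2: (1100/7400)²·28.4²/77 = 0.231456
  stratum 3: (600/7400)²·17.4²/121 = 0.0164495
V̂(ȳ_st) = 0.353856
SE(ȳ_st) = √0.353856 = 0.594858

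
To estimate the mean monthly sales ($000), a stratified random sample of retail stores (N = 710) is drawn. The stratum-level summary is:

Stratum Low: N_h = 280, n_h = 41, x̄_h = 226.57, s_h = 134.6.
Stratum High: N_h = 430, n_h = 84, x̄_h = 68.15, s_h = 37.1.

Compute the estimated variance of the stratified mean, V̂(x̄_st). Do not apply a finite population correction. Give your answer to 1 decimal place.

V̂(x̄_st) = Σ W_h² s_h²/n_h, with W_h = N_h/N and N = 710:
  stratum Low: (280/710)²·134.6²/41 = 68.7236
  stratum High: (430/710)²·37.1²/84 = 6.0102
V̂(x̄_st) = 74.7338

V̂(x̄_st) ≈ 74.7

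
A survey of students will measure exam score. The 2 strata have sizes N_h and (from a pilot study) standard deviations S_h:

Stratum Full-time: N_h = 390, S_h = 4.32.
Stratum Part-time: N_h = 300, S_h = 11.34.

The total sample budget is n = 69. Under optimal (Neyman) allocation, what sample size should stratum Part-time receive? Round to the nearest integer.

Neyman allocation: n_h = n · N_h S_h / Σ N_i S_i, with n = 69.
  stratum Full-time: N_h·S_h = 390·4.32 = 1684.80
  stratum Part-time: N_h·S_h = 300·11.34 = 3402.00
Σ N_h S_h = 5086.80
n for stratum Part-time = 69·3402.00/5086.80 = 46.146 → 46

46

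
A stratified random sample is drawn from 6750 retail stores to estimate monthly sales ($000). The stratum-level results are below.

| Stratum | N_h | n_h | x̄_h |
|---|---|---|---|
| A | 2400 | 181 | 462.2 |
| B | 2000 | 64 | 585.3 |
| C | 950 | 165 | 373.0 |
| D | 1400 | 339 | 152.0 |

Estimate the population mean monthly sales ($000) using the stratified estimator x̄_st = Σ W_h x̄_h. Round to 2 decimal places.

x̄_st ≈ 421.78

N = Σ N_h = 6750. Stratum weights W_h = N_h/N.
x̄_st = (2400·462.2 + 2000·585.3 + 950·373.0 + 1400·152.0) / 6750 = 421.7822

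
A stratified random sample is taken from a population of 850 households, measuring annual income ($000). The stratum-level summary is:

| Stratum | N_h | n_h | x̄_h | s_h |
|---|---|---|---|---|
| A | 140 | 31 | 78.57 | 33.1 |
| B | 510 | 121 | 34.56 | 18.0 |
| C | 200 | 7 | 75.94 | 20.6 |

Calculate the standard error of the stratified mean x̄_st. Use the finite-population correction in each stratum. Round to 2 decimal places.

SE(x̄_st) ≈ 2.17

V̂(x̄_st) = Σ W_h² (1 − n_h/N_h) s_h²/n_h, with W_h = N_h/N and N = 850:
  stratum A: (140/850)²·(1 − 31/140)·33.1²/31 = 0.746468
  stratum B: (510/850)²·(1 − 121/510)·18.0²/121 = 0.735261
  stratum C: (200/850)²·(1 − 7/200)·20.6²/7 = 3.23881
V̂(x̄_st) = 4.72054
SE(x̄_st) = √4.72054 = 2.17268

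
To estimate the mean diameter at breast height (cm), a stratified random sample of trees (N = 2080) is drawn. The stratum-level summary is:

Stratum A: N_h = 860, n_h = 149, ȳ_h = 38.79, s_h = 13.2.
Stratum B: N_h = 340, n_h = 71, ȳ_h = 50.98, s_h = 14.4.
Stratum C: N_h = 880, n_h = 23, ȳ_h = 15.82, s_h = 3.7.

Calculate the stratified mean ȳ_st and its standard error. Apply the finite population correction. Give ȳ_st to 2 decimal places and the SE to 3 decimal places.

ȳ_st ≈ 31.06, SE ≈ 0.575

ȳ_st = Σ W_h ȳ_h = (860·38.79 + 340·50.98 + 880·15.82)/2080 = 31.06452
V̂(ȳ_st) = Σ W_h² (1 − n_h/N_h) s_h²/n_h, with W_h = N_h/N and N = 2080:
  stratum A: (860/2080)²·(1 − 149/860)·13.2²/149 = 0.165273
  stratum B: (340/2080)²·(1 − 71/340)·14.4²/71 = 0.0617406
  stratum C: (880/2080)²·(1 − 23/880)·3.7²/23 = 0.103756
V̂(ȳ_st) = 0.33077
SE(ȳ_st) = √0.33077 = 0.575126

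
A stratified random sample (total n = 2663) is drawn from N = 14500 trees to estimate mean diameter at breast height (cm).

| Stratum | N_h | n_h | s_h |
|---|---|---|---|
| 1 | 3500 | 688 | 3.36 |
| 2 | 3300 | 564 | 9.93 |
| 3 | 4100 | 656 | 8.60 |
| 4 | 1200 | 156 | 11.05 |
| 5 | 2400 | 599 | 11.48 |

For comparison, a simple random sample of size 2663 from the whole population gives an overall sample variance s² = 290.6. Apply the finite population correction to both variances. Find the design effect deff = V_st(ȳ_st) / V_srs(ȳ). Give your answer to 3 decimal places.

V̂(ȳ_st) = Σ W_h² (1 − n_h/N_h) s_h²/n_h, with W_h = N_h/N and N = 14500:
  stratum 1: (3500/14500)²·(1 − 688/3500)·3.36²/688 = 0.000768135
  stratum 2: (3300/14500)²·(1 − 564/3300)·9.93²/564 = 0.00750781
  stratum 3: (4100/14500)²·(1 − 656/4100)·8.60²/656 = 0.00757189
  stratum 4: (1200/14500)²·(1 − 156/1200)·11.05²/156 = 0.00466386
  stratum 5: (2400/14500)²·(1 − 599/2400)·11.48²/599 = 0.0045232
V_st = 0.0250349
V_srs = (1 − 2663/14500)·290.6/2663 = 0.0890837
deff = V_st / V_srs = 0.0250349/0.0890837 = 0.2810

deff ≈ 0.281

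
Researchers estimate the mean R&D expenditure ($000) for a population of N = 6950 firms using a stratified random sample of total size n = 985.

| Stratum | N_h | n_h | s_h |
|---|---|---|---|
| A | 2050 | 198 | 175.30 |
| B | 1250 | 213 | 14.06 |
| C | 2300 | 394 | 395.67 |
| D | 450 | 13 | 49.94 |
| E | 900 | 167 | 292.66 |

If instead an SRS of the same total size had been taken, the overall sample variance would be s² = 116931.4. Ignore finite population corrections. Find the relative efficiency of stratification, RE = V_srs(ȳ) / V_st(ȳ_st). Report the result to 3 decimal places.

RE ≈ 1.786

V̂(ȳ_st) = Σ W_h² s_h²/n_h, with W_h = N_h/N and N = 6950:
  stratum A: (2050/6950)²·175.30²/198 = 13.5032
  stratum B: (1250/6950)²·14.06²/213 = 0.0300221
  stratum C: (2300/6950)²·395.67²/394 = 43.5167
  stratum D: (450/6950)²·49.94²/13 = 0.804283
  stratum E: (900/6950)²·292.66²/167 = 8.60054
V_st = 66.4548
V_srs = s²/n = 116931.4/985 = 118.712
Relative efficiency = V_srs / V_st = 118.712/66.4548 = 1.7864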